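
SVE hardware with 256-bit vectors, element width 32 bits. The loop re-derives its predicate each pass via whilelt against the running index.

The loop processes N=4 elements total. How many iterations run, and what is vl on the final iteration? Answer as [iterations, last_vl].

[iterations, last_vl] = [1, 4]

256-bit reg / 32-bit elem → 8 lanes
4 elements at 8/iter → 1 passes, remainder 4 on the last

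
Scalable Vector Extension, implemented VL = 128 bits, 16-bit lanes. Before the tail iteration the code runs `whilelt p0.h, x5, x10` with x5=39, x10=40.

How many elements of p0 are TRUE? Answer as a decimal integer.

register lanes = 128/16 = 8
p0[j] = (39+j < 40); true for j=0..0 → 1 lanes set

vl = 1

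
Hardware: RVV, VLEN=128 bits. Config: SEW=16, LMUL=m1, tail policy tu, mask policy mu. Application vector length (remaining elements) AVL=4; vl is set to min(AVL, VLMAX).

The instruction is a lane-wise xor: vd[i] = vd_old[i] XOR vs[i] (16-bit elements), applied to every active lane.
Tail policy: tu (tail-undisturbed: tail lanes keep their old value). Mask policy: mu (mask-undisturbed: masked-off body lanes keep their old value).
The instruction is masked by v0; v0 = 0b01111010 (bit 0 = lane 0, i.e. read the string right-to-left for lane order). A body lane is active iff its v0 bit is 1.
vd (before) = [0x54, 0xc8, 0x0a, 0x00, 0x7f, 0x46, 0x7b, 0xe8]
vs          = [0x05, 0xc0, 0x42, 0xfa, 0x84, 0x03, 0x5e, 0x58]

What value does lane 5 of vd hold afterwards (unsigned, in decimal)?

VLMAX = VLEN×LMUL/SEW = 128×1/16 = 8
AVL=4 ≤ VLMAX=8, so vl = 4
  i=0: mask-off/keep → 84
  i=1: xor(0xc8,0xc0) → 8
  i=2: mask-off/keep → 10
  i=3: xor(0x00,0xfa) → 250
  i=4: tail/keep → 127
  i=5: tail/keep → 70
  i=6: tail/keep → 123
  i=7: tail/keep → 232

vd[5] = 70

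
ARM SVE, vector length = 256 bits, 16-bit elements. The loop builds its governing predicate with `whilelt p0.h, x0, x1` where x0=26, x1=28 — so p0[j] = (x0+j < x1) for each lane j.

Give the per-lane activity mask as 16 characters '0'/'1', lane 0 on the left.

predicate = 1100000000000000

register lanes = 256/16 = 16
active while 26+j < 28, i.e. j ∈ [0,2) capped at 16 ⇒ 2
bits (lane 0 leftmost): 1100000000000000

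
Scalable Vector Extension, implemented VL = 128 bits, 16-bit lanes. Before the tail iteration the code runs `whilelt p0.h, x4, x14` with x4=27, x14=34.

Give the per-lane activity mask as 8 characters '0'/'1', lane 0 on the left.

predicate = 11111110

register lanes = 128/16 = 8
p0[j] = (27+j < 34); true for j=0..6 → 7 lanes set
bits (lane 0 leftmost): 11111110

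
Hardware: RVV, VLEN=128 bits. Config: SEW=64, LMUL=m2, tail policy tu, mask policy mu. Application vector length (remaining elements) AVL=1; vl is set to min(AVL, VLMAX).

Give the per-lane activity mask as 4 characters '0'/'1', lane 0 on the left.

predicate = 1000

VLMAX = VLEN×LMUL/SEW = 128×2/64 = 4
vl ← min(1, 4) = 1
bits (lane 0 leftmost): 1000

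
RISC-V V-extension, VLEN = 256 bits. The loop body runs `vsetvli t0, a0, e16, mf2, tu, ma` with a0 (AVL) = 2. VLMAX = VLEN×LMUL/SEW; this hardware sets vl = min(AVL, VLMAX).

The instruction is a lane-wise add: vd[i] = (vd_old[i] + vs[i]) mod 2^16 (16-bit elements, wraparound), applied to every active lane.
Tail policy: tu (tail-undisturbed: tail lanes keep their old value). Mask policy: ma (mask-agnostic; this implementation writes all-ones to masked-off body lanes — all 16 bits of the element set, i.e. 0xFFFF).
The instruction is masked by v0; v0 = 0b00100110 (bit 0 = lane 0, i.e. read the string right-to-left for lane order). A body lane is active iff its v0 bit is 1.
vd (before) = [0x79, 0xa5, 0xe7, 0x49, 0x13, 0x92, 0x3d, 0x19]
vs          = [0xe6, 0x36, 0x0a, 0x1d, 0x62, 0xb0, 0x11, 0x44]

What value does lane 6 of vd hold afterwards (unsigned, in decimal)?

VLMAX = (256 × 1/2) / 16 = 8 lanes
AVL=2 ≤ VLMAX=8, so vl = 2
lane  0: mask-off/ones ⇒ 0xffff
lane  1: add(0xa5,0x36) ⇒ 0xdb
lane  2: tail/keep ⇒ 0xe7
lane  3: tail/keep ⇒ 0x49
lane  4: tail/keep ⇒ 0x13
lane  5: tail/keep ⇒ 0x92
lane  6: tail/keep ⇒ 0x3d
lane  7: tail/keep ⇒ 0x19

vd[6] = 61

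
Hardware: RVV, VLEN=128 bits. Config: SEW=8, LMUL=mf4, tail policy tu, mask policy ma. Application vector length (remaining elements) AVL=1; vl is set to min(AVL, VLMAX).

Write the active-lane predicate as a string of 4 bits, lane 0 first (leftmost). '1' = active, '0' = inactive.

predicate = 1000

VLMAX = (128 × 1/4) / 8 = 4 lanes
AVL=1 ≤ VLMAX=4, so vl = 1
bits (lane 0 leftmost): 1000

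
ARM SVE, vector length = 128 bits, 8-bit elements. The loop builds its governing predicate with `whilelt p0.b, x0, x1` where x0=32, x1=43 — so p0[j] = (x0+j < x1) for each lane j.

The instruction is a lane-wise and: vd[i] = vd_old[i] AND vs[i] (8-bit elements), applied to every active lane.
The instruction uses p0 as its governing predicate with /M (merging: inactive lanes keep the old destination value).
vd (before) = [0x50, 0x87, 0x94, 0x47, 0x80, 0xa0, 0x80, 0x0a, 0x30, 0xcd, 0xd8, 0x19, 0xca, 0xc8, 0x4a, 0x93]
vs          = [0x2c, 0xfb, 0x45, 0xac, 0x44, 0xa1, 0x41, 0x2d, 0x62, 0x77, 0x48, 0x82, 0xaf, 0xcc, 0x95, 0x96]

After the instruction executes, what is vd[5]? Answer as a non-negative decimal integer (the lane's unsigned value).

vd[5] = 160

lane count: 128 div 8 = 16
active while 32+j < 43, i.e. j ∈ [0,11) capped at 16 ⇒ 11
vd[0] and(0x50,0x2c) -> 0x00
vd[1] and(0x87,0xfb) -> 0x83
vd[2] and(0x94,0x45) -> 0x04
vd[3] and(0x47,0xac) -> 0x04
vd[4] and(0x80,0x44) -> 0x00
vd[5] and(0xa0,0xa1) -> 0xa0
vd[6] and(0x80,0x41) -> 0x00
vd[7] and(0x0a,0x2d) -> 0x08
vd[8] and(0x30,0x62) -> 0x20
vd[9] and(0xcd,0x77) -> 0x45
vd[10] and(0xd8,0x48) -> 0x48
vd[11] tail/keep -> 0x19
vd[12] tail/keep -> 0xca
vd[13] tail/keep -> 0xc8
vd[14] tail/keep -> 0x4a
vd[15] tail/keep -> 0x93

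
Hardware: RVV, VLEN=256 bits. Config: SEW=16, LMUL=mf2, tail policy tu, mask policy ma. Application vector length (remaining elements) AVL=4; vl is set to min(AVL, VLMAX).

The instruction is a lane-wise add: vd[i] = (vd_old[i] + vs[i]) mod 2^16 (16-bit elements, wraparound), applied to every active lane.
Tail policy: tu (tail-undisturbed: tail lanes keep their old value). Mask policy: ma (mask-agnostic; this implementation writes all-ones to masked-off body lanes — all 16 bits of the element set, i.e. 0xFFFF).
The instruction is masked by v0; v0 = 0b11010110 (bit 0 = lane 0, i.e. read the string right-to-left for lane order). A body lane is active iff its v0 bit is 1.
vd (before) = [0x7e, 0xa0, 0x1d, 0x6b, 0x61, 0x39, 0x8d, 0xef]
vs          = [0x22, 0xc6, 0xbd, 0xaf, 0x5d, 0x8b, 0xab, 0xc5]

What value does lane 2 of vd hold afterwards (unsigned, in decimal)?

lanes per group: 256·1/2/16 = 8
vl ← min(4, 8) = 4
  i=0: mask-off/ones → 65535
  i=1: add(0xa0,0xc6) → 358
  i=2: add(0x1d,0xbd) → 218
  i=3: mask-off/ones → 65535
  i=4: tail/keep → 97
  i=5: tail/keep → 57
  i=6: tail/keep → 141
  i=7: tail/keep → 239

vd[2] = 218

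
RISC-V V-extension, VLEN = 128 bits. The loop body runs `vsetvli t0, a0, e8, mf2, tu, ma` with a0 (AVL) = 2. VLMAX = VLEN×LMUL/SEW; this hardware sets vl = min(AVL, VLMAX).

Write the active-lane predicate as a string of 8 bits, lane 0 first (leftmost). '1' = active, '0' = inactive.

predicate = 11000000

VLMAX = VLEN×LMUL/SEW = 128×1/2/8 = 8
AVL=2 ≤ VLMAX=8, so vl = 2
bits (lane 0 leftmost): 11000000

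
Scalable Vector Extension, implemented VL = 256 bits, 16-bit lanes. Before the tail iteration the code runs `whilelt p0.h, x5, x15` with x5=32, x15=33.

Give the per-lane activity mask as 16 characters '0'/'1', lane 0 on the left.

predicate = 1000000000000000

256-bit reg / 16-bit elem → 16 lanes
p0[j] = (32+j < 33); true for j=0..0 → 1 lanes set
bits (lane 0 leftmost): 1000000000000000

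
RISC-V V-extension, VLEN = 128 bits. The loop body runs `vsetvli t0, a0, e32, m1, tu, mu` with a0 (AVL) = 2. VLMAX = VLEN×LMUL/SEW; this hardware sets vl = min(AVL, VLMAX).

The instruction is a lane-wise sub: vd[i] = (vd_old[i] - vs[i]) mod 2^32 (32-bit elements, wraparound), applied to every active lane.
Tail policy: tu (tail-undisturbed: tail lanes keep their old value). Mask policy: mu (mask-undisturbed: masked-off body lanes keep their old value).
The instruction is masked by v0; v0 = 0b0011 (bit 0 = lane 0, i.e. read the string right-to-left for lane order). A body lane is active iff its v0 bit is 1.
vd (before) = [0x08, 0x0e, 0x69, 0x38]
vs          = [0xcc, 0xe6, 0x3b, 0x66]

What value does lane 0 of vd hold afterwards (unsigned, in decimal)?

lanes per group: 128·1/32 = 4
vl = min(AVL, VLMAX) = min(2, 4) = 2
  i=0: sub(0x08,0xcc) → 4294967100
  i=1: sub(0x0e,0xe6) → 4294967080
  i=2: tail/keep → 105
  i=3: tail/keep → 56

vd[0] = 4294967100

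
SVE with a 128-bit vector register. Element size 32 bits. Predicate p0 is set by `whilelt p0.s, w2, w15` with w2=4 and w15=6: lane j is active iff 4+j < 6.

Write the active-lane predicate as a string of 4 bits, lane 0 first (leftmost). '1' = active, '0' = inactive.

128-bit reg / 32-bit elem → 4 lanes
p0[j] = (4+j < 6); true for j=0..1 → 2 lanes set
bits (lane 0 leftmost): 1100

predicate = 1100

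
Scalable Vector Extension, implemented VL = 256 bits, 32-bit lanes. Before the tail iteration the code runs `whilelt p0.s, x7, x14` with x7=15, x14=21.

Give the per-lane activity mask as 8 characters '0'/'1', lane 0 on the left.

predicate = 11111100

256-bit reg / 32-bit elem → 8 lanes
active while 15+j < 21, i.e. j ∈ [0,6) capped at 8 ⇒ 6
bits (lane 0 leftmost): 11111100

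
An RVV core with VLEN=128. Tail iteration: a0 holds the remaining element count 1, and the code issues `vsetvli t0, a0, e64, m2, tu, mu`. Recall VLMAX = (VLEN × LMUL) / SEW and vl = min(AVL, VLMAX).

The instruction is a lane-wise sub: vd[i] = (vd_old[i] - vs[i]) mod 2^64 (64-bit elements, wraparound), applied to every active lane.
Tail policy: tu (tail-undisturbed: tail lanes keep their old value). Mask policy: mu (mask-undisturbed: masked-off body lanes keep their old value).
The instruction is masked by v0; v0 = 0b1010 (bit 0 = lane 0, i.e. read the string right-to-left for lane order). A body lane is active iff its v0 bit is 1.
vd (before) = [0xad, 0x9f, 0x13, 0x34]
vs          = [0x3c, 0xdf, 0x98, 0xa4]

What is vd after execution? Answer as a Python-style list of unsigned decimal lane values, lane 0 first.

vd = [173, 159, 19, 52]

lanes per group: 128·2/64 = 4
vl = min(AVL, VLMAX) = min(1, 4) = 1
[0] mask-off/keep = 0xad
[1] tail/keep = 0x9f
[2] tail/keep = 0x13
[3] tail/keep = 0x34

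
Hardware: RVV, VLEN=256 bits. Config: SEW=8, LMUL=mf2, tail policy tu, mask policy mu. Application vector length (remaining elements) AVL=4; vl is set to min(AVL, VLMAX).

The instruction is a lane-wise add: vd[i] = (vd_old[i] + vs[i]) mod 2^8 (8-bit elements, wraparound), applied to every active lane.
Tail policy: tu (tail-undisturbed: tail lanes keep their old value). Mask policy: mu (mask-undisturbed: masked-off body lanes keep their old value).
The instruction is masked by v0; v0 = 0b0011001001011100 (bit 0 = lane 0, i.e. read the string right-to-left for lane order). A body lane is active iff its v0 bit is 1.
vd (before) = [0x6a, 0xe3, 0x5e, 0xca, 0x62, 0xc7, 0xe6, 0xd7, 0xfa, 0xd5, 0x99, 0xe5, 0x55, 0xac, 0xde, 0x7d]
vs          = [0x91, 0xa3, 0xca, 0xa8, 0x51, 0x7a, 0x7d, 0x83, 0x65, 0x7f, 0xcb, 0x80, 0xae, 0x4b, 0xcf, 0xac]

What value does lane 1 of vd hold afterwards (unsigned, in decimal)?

VLMAX = (256 × 1/2) / 8 = 16 lanes
AVL=4 ≤ VLMAX=16, so vl = 4
vd[0] mask-off/keep -> 0x6a
vd[1] mask-off/keep -> 0xe3
vd[2] add(0x5e,0xca) -> 0x28
vd[3] add(0xca,0xa8) -> 0x72
vd[4] tail/keep -> 0x62
vd[5] tail/keep -> 0xc7
vd[6] tail/keep -> 0xe6
vd[7] tail/keep -> 0xd7
vd[8] tail/keep -> 0xfa
vd[9] tail/keep -> 0xd5
vd[10] tail/keep -> 0x99
vd[11] tail/keep -> 0xe5
vd[12] tail/keep -> 0x55
vd[13] tail/keep -> 0xac
vd[14] tail/keep -> 0xde
vd[15] tail/keep -> 0x7d

vd[1] = 227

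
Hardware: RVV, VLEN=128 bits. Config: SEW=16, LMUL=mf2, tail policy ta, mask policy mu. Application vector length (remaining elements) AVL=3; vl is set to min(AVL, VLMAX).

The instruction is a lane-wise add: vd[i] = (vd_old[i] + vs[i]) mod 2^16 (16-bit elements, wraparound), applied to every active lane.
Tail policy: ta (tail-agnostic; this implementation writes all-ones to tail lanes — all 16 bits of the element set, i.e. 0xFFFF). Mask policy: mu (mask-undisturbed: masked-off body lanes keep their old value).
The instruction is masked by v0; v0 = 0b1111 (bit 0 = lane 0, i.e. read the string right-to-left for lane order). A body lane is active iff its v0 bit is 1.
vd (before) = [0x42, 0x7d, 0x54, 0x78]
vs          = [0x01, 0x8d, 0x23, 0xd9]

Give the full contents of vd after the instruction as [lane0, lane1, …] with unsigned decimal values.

lanes per group: 128·1/2/16 = 4
vl ← min(3, 4) = 3
lane  0: add(0x42,0x01) ⇒ 0x43
lane  1: add(0x7d,0x8d) ⇒ 0x10a
lane  2: add(0x54,0x23) ⇒ 0x77
lane  3: tail/ones ⇒ 0xffff

vd = [67, 266, 119, 65535]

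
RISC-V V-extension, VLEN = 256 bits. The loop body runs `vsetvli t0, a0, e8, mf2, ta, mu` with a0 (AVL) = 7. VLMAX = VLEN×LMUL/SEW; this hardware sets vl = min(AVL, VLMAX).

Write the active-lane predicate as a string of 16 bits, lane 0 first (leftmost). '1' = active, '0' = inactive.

predicate = 1111111000000000

VLMAX = VLEN×LMUL/SEW = 256×1/2/8 = 16
vl = min(AVL, VLMAX) = min(7, 16) = 7
bits (lane 0 leftmost): 1111111000000000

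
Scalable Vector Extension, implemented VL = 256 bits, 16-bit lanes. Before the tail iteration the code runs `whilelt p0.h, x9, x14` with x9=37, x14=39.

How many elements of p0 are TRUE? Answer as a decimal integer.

lane count: 256 div 16 = 16
active while 37+j < 39, i.e. j ∈ [0,2) capped at 16 ⇒ 2

vl = 2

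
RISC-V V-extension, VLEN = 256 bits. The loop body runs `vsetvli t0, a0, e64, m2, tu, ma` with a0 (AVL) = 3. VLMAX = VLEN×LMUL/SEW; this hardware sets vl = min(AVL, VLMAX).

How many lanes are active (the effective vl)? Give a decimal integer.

lanes per group: 256·2/64 = 8
AVL=3 ≤ VLMAX=8, so vl = 3

vl = 3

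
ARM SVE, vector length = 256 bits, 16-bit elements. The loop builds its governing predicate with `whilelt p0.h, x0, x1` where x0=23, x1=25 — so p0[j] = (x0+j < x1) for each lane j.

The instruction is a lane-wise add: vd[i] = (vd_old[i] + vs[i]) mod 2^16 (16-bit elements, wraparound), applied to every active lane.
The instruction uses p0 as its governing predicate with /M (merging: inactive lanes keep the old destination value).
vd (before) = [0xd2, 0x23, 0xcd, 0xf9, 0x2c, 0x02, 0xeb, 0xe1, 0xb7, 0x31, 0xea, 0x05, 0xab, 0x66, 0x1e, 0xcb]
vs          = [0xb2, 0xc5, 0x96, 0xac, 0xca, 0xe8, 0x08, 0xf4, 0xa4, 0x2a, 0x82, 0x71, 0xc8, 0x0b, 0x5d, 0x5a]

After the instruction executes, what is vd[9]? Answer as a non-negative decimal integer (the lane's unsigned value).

register lanes = 256/16 = 16
active while 23+j < 25, i.e. j ∈ [0,2) capped at 16 ⇒ 2
  i=0: add(0xd2,0xb2) → 388
  i=1: add(0x23,0xc5) → 232
  i=2: tail/keep → 205
  i=3: tail/keep → 249
  i=4: tail/keep → 44
  i=5: tail/keep → 2
  i=6: tail/keep → 235
  i=7: tail/keep → 225
  i=8: tail/keep → 183
  i=9: tail/keep → 49
  i=10: tail/keep → 234
  i=11: tail/keep → 5
  i=12: tail/keep → 171
  i=13: tail/keep → 102
  i=14: tail/keep → 30
  i=15: tail/keep → 203

vd[9] = 49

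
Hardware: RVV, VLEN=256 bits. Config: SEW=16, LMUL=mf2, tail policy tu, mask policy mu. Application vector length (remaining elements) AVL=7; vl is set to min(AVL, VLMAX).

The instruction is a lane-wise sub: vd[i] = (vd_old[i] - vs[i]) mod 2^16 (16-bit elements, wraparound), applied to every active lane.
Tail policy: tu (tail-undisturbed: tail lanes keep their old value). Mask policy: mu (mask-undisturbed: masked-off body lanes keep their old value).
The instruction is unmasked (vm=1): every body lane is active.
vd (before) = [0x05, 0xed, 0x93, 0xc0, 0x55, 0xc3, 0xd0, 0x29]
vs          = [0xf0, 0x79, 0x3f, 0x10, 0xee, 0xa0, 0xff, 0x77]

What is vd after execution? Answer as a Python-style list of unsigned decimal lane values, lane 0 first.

VLMAX = (256 × 1/2) / 16 = 8 lanes
AVL=7 ≤ VLMAX=8, so vl = 7
  i=0: sub(0x05,0xf0) → 65301
  i=1: sub(0xed,0x79) → 116
  i=2: sub(0x93,0x3f) → 84
  i=3: sub(0xc0,0x10) → 176
  i=4: sub(0x55,0xee) → 65383
  i=5: sub(0xc3,0xa0) → 35
  i=6: sub(0xd0,0xff) → 65489
  i=7: tail/keep → 41

vd = [65301, 116, 84, 176, 65383, 35, 65489, 41]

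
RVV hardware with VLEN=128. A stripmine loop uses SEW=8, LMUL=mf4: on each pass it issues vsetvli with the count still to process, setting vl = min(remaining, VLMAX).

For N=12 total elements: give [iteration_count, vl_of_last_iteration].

VLMAX = (128 × 1/4) / 8 = 4 lanes
iterations = ceil(12/4) = 3; final-pass vl = 4

[iterations, last_vl] = [3, 4]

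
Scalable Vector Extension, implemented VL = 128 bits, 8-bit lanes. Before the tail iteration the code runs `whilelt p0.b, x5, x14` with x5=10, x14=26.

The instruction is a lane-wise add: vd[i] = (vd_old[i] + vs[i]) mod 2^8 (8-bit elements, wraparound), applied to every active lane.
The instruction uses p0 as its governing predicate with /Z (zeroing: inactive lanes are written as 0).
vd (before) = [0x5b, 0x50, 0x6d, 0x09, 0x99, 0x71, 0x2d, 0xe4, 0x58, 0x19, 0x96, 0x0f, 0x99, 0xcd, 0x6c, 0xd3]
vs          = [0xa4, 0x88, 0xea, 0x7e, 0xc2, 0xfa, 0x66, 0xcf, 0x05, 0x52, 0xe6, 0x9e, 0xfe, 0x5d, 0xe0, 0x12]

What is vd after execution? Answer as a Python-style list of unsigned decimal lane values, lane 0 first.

vd = [255, 216, 87, 135, 91, 107, 147, 179, 93, 107, 124, 173, 151, 42, 76, 229]

lane count: 128 div 8 = 16
whilelt: lane j active iff 10+j < 26 → j < 16 → 16 active
lane  0: add(0x5b,0xa4) ⇒ 0xff
lane  1: add(0x50,0x88) ⇒ 0xd8
lane  2: add(0x6d,0xea) ⇒ 0x57
lane  3: add(0x09,0x7e) ⇒ 0x87
lane  4: add(0x99,0xc2) ⇒ 0x5b
lane  5: add(0x71,0xfa) ⇒ 0x6b
lane  6: add(0x2d,0x66) ⇒ 0x93
lane  7: add(0xe4,0xcf) ⇒ 0xb3
lane  8: add(0x58,0x05) ⇒ 0x5d
lane  9: add(0x19,0x52) ⇒ 0x6b
lane 10: add(0x96,0xe6) ⇒ 0x7c
lane 11: add(0x0f,0x9e) ⇒ 0xad
lane 12: add(0x99,0xfe) ⇒ 0x97
lane 13: add(0xcd,0x5d) ⇒ 0x2a
lane 14: add(0x6c,0xe0) ⇒ 0x4c
lane 15: add(0xd3,0x12) ⇒ 0xe5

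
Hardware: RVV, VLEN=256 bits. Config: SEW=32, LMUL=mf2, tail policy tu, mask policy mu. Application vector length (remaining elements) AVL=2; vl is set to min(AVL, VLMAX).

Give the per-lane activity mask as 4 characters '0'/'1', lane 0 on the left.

VLMAX = VLEN×LMUL/SEW = 256×1/2/32 = 4
vl ← min(2, 4) = 2
bits (lane 0 leftmost): 1100

predicate = 1100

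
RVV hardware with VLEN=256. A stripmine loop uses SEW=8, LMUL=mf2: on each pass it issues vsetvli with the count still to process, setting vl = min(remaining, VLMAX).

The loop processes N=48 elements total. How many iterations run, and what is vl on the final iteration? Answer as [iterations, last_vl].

[iterations, last_vl] = [3, 16]

lanes per group: 256·1/2/8 = 16
N=48: ⌈48/16⌉ = 3 iters; last vl = 48 − 2×16 = 16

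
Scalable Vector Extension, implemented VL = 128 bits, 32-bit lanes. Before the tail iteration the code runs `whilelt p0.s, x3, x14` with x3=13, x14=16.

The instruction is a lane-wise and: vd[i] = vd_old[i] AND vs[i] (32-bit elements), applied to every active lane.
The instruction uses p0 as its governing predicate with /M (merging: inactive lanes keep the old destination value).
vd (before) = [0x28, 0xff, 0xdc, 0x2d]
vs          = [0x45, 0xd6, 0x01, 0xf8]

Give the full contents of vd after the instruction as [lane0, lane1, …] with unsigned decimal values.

vd = [0, 214, 0, 45]

lane count: 128 div 32 = 4
whilelt: lane j active iff 13+j < 16 → j < 3 → 3 active
[0] and(0x28,0x45) = 0x00
[1] and(0xff,0xd6) = 0xd6
[2] and(0xdc,0x01) = 0x00
[3] tail/keep = 0x2d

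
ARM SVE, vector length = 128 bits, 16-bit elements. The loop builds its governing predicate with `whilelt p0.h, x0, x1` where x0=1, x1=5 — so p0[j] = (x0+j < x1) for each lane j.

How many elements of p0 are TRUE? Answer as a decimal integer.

lane count: 128 div 16 = 8
active while 1+j < 5, i.e. j ∈ [0,4) capped at 8 ⇒ 4

vl = 4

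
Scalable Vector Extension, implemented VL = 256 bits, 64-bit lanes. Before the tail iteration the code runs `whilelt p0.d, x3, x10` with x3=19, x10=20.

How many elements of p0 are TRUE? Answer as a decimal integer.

256-bit reg / 64-bit elem → 4 lanes
whilelt: lane j active iff 19+j < 20 → j < 1 → 1 active

vl = 1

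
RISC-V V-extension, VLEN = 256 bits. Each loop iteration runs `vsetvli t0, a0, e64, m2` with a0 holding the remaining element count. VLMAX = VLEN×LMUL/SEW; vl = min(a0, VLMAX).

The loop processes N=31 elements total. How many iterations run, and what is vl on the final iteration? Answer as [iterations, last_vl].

[iterations, last_vl] = [4, 7]

lanes per group: 256·2/64 = 8
iterations = ceil(31/8) = 4; final-pass vl = 7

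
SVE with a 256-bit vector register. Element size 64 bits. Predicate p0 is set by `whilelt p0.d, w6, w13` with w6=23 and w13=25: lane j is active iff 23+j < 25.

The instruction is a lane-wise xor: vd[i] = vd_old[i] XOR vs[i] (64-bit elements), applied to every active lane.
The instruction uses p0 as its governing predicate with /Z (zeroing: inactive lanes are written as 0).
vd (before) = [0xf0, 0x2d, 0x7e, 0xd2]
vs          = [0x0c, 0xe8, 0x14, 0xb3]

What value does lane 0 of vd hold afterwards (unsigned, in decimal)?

vd[0] = 252

256-bit reg / 64-bit elem → 4 lanes
active while 23+j < 25, i.e. j ∈ [0,2) capped at 4 ⇒ 2
[0] xor(0xf0,0x0c) = 0xfc
[1] xor(0x2d,0xe8) = 0xc5
[2] tail/zero = 0x00
[3] tail/zero = 0x00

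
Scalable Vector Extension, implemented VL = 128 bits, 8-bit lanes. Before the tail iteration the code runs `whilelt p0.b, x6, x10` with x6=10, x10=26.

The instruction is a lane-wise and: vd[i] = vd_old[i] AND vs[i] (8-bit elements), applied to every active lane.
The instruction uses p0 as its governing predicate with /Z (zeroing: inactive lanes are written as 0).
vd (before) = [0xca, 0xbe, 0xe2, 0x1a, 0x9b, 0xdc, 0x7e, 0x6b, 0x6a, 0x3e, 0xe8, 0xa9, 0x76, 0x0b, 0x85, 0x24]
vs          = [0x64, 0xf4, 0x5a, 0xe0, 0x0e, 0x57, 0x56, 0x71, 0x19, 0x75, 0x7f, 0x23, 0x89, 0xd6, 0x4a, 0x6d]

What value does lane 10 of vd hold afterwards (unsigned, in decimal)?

128-bit reg / 8-bit elem → 16 lanes
active while 10+j < 26, i.e. j ∈ [0,16) capped at 16 ⇒ 16
[0] and(0xca,0x64) = 0x40
[1] and(0xbe,0xf4) = 0xb4
[2] and(0xe2,0x5a) = 0x42
[3] and(0x1a,0xe0) = 0x00
[4] and(0x9b,0x0e) = 0x0a
[5] and(0xdc,0x57) = 0x54
[6] and(0x7e,0x56) = 0x56
[7] and(0x6b,0x71) = 0x61
[8] and(0x6a,0x19) = 0x08
[9] and(0x3e,0x75) = 0x34
[10] and(0xe8,0x7f) = 0x68
[11] and(0xa9,0x23) = 0x21
[12] and(0x76,0x89) = 0x00
[13] and(0x0b,0xd6) = 0x02
[14] and(0x85,0x4a) = 0x00
[15] and(0x24,0x6d) = 0x24

vd[10] = 104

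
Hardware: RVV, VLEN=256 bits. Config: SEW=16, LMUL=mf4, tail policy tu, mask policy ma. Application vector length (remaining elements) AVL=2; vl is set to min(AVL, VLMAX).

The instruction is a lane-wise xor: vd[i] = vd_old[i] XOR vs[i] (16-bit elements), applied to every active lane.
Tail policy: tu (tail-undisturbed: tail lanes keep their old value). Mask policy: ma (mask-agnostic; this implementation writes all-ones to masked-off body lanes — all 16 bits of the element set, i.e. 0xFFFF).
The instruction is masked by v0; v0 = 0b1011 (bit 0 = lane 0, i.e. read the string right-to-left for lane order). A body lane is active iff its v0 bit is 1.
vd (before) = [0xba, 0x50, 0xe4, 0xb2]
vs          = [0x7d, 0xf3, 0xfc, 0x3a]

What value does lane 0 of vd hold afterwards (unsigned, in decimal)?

vd[0] = 199

VLMAX = VLEN×LMUL/SEW = 256×1/4/16 = 4
AVL=2 ≤ VLMAX=4, so vl = 2
vd[0] xor(0xba,0x7d) -> 0xc7
vd[1] xor(0x50,0xf3) -> 0xa3
vd[2] tail/keep -> 0xe4
vd[3] tail/keep -> 0xb2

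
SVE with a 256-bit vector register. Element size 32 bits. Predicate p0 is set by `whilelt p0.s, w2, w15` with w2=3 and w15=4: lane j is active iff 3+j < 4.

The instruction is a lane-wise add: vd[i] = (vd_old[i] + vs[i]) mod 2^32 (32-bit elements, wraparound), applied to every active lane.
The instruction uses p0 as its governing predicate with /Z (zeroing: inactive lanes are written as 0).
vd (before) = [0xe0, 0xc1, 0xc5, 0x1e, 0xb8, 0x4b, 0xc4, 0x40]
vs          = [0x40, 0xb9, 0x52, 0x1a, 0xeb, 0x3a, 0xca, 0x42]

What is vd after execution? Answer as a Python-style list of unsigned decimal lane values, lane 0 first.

lane count: 256 div 32 = 8
whilelt: lane j active iff 3+j < 4 → j < 1 → 1 active
lane  0: add(0xe0,0x40) ⇒ 0x120
lane  1: tail/zero ⇒ 0x00
lane  2: tail/zero ⇒ 0x00
lane  3: tail/zero ⇒ 0x00
lane  4: tail/zero ⇒ 0x00
lane  5: tail/zero ⇒ 0x00
lane  6: tail/zero ⇒ 0x00
lane  7: tail/zero ⇒ 0x00

vd = [288, 0, 0, 0, 0, 0, 0, 0]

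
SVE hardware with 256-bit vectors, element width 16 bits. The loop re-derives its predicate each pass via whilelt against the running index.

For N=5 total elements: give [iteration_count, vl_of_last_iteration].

256-bit reg / 16-bit elem → 16 lanes
N=5: ⌈5/16⌉ = 1 iters; last vl = 5 − 0×16 = 5

[iterations, last_vl] = [1, 5]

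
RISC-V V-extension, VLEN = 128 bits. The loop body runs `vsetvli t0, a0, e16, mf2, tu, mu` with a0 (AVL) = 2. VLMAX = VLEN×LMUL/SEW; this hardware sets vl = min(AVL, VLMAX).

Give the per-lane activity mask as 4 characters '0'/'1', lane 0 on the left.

predicate = 1100

lanes per group: 128·1/2/16 = 4
vl ← min(2, 4) = 2
bits (lane 0 leftmost): 1100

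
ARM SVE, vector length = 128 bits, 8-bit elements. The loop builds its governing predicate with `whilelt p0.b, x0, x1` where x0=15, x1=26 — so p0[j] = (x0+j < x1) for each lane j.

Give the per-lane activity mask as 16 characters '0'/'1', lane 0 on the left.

lane count: 128 div 8 = 16
active while 15+j < 26, i.e. j ∈ [0,11) capped at 16 ⇒ 11
bits (lane 0 leftmost): 1111111111100000

predicate = 1111111111100000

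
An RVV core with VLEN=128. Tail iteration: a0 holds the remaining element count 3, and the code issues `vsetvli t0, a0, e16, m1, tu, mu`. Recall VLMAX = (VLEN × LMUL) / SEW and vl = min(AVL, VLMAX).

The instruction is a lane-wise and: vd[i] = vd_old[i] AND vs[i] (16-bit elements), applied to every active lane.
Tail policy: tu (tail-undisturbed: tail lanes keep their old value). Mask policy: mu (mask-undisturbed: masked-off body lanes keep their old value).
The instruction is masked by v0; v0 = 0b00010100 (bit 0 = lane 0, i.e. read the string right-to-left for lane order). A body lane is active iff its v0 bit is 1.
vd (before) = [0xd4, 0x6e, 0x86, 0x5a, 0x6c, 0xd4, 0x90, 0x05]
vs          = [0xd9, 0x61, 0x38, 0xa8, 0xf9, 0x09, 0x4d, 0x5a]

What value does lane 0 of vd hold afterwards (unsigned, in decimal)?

lanes per group: 128·1/16 = 8
vl ← min(3, 8) = 3
lane  0: mask-off/keep ⇒ 0xd4
lane  1: mask-off/keep ⇒ 0x6e
lane  2: and(0x86,0x38) ⇒ 0x00
lane  3: tail/keep ⇒ 0x5a
lane  4: tail/keep ⇒ 0x6c
lane  5: tail/keep ⇒ 0xd4
lane  6: tail/keep ⇒ 0x90
lane  7: tail/keep ⇒ 0x05

vd[0] = 212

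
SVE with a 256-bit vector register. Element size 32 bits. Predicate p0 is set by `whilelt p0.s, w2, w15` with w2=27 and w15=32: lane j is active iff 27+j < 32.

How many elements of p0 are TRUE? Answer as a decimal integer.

256-bit reg / 32-bit elem → 8 lanes
p0[j] = (27+j < 32); true for j=0..4 → 5 lanes set

vl = 5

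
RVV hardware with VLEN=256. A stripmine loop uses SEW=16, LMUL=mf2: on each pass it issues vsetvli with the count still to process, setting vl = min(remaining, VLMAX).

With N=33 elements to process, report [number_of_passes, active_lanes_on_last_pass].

[iterations, last_vl] = [5, 1]

lanes per group: 256·1/2/16 = 8
iterations = ceil(33/8) = 5; final-pass vl = 1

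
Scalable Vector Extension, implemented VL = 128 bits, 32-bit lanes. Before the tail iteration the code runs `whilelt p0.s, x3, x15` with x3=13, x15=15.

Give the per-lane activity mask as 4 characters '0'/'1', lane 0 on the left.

predicate = 1100

128-bit reg / 32-bit elem → 4 lanes
active while 13+j < 15, i.e. j ∈ [0,2) capped at 4 ⇒ 2
bits (lane 0 leftmost): 1100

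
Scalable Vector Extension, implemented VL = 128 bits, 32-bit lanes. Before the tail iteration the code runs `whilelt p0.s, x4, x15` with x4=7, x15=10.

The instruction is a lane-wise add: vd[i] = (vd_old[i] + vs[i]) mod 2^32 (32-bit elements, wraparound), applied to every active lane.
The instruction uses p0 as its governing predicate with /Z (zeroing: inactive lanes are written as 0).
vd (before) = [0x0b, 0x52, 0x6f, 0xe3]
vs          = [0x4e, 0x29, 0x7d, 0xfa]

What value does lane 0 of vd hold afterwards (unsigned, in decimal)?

vd[0] = 89

register lanes = 128/32 = 4
whilelt: lane j active iff 7+j < 10 → j < 3 → 3 active
vd[0] add(0x0b,0x4e) -> 0x59
vd[1] add(0x52,0x29) -> 0x7b
vd[2] add(0x6f,0x7d) -> 0xec
vd[3] tail/zero -> 0x00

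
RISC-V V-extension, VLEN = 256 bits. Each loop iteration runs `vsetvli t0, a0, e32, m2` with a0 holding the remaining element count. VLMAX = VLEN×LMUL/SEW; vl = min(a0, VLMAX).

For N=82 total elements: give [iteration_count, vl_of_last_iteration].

[iterations, last_vl] = [6, 2]

VLMAX = VLEN×LMUL/SEW = 256×2/32 = 16
iterations = ceil(82/16) = 6; final-pass vl = 2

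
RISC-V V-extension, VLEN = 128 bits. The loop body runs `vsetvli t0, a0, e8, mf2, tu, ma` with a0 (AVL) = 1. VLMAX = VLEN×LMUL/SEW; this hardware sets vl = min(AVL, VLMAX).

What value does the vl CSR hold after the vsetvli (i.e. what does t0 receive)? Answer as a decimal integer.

VLMAX = VLEN×LMUL/SEW = 128×1/2/8 = 8
AVL=1 ≤ VLMAX=8, so vl = 1

vl = 1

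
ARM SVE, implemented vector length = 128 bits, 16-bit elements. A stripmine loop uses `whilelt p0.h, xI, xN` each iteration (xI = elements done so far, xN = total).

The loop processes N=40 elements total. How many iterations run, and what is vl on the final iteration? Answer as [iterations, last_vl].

lane count: 128 div 16 = 8
40 elements at 8/iter → 5 passes, remainder 8 on the last

[iterations, last_vl] = [5, 8]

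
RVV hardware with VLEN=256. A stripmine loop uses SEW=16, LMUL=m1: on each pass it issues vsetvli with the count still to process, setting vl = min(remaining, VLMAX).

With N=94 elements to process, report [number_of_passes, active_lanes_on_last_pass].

[iterations, last_vl] = [6, 14]

VLMAX = (256 × 1) / 16 = 16 lanes
iterations = ceil(94/16) = 6; final-pass vl = 14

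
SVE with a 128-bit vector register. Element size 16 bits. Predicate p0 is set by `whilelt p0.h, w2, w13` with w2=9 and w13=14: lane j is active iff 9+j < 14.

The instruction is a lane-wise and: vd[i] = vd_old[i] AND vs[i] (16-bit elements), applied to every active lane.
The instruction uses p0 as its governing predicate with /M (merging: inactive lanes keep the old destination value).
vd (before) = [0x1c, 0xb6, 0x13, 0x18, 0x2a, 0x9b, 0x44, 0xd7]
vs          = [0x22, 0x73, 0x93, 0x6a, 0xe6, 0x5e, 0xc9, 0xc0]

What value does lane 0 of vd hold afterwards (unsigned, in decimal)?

128-bit reg / 16-bit elem → 8 lanes
p0[j] = (9+j < 14); true for j=0..4 → 5 lanes set
lane  0: and(0x1c,0x22) ⇒ 0x00
lane  1: and(0xb6,0x73) ⇒ 0x32
lane  2: and(0x13,0x93) ⇒ 0x13
lane  3: and(0x18,0x6a) ⇒ 0x08
lane  4: and(0x2a,0xe6) ⇒ 0x22
lane  5: tail/keep ⇒ 0x9b
lane  6: tail/keep ⇒ 0x44
lane  7: tail/keep ⇒ 0xd7

vd[0] = 0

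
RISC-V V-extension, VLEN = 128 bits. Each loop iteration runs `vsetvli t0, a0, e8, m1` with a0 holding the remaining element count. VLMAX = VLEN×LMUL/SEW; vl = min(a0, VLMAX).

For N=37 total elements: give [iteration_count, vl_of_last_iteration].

[iterations, last_vl] = [3, 5]

VLMAX = (128 × 1) / 8 = 16 lanes
37 elements at 16/iter → 3 passes, remainder 5 on the last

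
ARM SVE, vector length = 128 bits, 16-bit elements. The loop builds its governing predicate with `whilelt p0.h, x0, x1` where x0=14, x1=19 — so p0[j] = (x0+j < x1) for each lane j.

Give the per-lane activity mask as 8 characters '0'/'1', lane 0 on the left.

predicate = 11111000

128-bit reg / 16-bit elem → 8 lanes
whilelt: lane j active iff 14+j < 19 → j < 5 → 5 active
bits (lane 0 leftmost): 11111000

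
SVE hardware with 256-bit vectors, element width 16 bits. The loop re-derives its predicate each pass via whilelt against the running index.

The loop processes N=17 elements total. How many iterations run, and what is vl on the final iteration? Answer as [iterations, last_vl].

[iterations, last_vl] = [2, 1]

register lanes = 256/16 = 16
iterations = ceil(17/16) = 2; final-pass vl = 1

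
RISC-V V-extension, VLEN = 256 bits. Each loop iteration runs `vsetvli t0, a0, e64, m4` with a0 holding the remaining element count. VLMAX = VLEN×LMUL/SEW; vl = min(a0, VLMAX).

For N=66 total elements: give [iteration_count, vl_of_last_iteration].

[iterations, last_vl] = [5, 2]

VLMAX = VLEN×LMUL/SEW = 256×4/64 = 16
66 elements at 16/iter → 5 passes, remainder 2 on the last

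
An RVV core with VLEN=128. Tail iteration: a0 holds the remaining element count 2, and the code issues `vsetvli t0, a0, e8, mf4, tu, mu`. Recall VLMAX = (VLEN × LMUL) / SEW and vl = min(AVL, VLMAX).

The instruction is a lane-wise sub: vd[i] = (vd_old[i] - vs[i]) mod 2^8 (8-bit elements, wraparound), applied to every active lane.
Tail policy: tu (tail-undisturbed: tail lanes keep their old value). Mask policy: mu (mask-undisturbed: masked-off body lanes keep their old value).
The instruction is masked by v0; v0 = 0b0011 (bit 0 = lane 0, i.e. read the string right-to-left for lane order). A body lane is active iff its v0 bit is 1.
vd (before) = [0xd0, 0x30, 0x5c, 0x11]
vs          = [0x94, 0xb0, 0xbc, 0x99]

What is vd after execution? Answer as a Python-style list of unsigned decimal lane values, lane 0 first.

vd = [60, 128, 92, 17]

lanes per group: 128·1/4/8 = 4
vl = min(AVL, VLMAX) = min(2, 4) = 2
[0] sub(0xd0,0x94) = 0x3c
[1] sub(0x30,0xb0) = 0x80
[2] tail/keep = 0x5c
[3] tail/keep = 0x11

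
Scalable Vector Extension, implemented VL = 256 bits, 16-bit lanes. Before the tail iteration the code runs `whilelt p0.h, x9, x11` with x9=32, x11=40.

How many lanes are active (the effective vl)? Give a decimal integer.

vl = 8

register lanes = 256/16 = 16
active while 32+j < 40, i.e. j ∈ [0,8) capped at 16 ⇒ 8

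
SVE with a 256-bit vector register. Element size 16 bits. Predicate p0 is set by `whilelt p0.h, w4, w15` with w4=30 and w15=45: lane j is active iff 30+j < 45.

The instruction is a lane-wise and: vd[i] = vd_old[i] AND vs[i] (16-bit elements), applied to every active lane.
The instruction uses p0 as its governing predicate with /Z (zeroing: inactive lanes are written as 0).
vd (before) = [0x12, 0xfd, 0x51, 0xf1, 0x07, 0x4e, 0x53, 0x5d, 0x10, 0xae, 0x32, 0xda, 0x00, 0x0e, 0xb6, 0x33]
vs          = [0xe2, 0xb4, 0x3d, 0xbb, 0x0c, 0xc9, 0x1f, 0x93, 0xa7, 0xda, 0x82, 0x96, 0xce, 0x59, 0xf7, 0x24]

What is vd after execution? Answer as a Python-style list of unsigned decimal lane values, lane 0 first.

vd = [2, 180, 17, 177, 4, 72, 19, 17, 0, 138, 2, 146, 0, 8, 182, 0]

register lanes = 256/16 = 16
p0[j] = (30+j < 45); true for j=0..14 → 15 lanes set
  i=0: and(0x12,0xe2) → 2
  i=1: and(0xfd,0xb4) → 180
  i=2: and(0x51,0x3d) → 17
  i=3: and(0xf1,0xbb) → 177
  i=4: and(0x07,0x0c) → 4
  i=5: and(0x4e,0xc9) → 72
  i=6: and(0x53,0x1f) → 19
  i=7: and(0x5d,0x93) → 17
  i=8: and(0x10,0xa7) → 0
  i=9: and(0xae,0xda) → 138
  i=10: and(0x32,0x82) → 2
  i=11: and(0xda,0x96) → 146
  i=12: and(0x00,0xce) → 0
  i=13: and(0x0e,0x59) → 8
  i=14: and(0xb6,0xf7) → 182
  i=15: tail/zero → 0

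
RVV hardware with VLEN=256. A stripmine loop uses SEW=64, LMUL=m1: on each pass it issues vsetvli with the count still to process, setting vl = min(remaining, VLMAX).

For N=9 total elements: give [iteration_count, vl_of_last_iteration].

[iterations, last_vl] = [3, 1]

VLMAX = (256 × 1) / 64 = 4 lanes
iterations = ceil(9/4) = 3; final-pass vl = 1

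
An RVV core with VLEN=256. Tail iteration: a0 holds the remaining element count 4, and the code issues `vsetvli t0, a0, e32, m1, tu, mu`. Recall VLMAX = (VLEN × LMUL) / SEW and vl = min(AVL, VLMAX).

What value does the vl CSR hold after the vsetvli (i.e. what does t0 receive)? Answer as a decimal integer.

VLMAX = VLEN×LMUL/SEW = 256×1/32 = 8
vl = min(AVL, VLMAX) = min(4, 8) = 4

vl = 4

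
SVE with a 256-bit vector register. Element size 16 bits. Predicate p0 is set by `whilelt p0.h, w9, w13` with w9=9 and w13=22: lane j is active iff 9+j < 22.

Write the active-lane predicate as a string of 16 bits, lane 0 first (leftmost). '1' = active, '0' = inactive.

256-bit reg / 16-bit elem → 16 lanes
p0[j] = (9+j < 22); true for j=0..12 → 13 lanes set
bits (lane 0 leftmost): 1111111111111000

predicate = 1111111111111000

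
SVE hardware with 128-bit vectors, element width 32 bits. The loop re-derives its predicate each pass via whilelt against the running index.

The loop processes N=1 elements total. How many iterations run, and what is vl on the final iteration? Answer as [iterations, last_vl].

[iterations, last_vl] = [1, 1]

lane count: 128 div 32 = 4
iterations = ceil(1/4) = 1; final-pass vl = 1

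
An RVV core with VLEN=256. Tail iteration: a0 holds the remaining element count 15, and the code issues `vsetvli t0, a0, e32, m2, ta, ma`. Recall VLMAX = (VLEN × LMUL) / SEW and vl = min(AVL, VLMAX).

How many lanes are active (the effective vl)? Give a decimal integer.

vl = 15

lanes per group: 256·2/32 = 16
vl = min(AVL, VLMAX) = min(15, 16) = 15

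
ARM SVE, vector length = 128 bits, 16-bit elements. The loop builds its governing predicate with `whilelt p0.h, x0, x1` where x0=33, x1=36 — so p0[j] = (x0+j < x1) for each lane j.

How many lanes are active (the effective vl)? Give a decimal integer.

register lanes = 128/16 = 8
p0[j] = (33+j < 36); true for j=0..2 → 3 lanes set

vl = 3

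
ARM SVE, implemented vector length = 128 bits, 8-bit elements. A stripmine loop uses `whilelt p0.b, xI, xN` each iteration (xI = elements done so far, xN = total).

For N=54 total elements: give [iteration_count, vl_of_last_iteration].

128-bit reg / 8-bit elem → 16 lanes
54 elements at 16/iter → 4 passes, remainder 6 on the last

[iterations, last_vl] = [4, 6]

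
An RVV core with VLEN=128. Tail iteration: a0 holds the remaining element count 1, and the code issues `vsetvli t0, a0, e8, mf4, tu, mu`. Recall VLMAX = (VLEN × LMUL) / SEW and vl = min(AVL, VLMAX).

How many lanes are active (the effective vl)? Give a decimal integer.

vl = 1

lanes per group: 128·1/4/8 = 4
vl = min(AVL, VLMAX) = min(1, 4) = 1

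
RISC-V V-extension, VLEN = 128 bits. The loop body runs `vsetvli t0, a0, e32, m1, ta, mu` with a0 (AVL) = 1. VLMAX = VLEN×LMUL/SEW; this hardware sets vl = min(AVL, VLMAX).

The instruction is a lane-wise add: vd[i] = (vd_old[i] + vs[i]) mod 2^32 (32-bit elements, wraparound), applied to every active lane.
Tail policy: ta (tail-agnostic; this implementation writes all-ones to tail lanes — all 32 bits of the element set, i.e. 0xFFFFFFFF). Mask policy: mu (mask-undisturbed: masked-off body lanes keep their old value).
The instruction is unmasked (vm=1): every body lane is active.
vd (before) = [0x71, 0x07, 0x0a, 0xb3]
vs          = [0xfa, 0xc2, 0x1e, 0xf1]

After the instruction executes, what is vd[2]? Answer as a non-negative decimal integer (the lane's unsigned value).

vd[2] = 4294967295

VLMAX = (128 × 1) / 32 = 4 lanes
AVL=1 ≤ VLMAX=4, so vl = 1
vd[0] add(0x71,0xfa) -> 0x16b
vd[1] tail/ones -> 0xffffffff
vd[2] tail/ones -> 0xffffffff
vd[3] tail/ones -> 0xffffffff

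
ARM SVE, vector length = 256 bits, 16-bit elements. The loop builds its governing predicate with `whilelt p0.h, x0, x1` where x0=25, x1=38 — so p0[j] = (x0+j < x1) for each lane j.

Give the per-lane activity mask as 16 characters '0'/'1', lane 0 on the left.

predicate = 1111111111111000

register lanes = 256/16 = 16
active while 25+j < 38, i.e. j ∈ [0,13) capped at 16 ⇒ 13
bits (lane 0 leftmost): 1111111111111000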